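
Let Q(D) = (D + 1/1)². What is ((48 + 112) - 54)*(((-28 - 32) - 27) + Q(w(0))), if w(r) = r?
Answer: -9116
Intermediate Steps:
Q(D) = (1 + D)² (Q(D) = (D + 1)² = (1 + D)²)
((48 + 112) - 54)*(((-28 - 32) - 27) + Q(w(0))) = ((48 + 112) - 54)*(((-28 - 32) - 27) + (1 + 0)²) = (160 - 54)*((-60 - 27) + 1²) = 106*(-87 + 1) = 106*(-86) = -9116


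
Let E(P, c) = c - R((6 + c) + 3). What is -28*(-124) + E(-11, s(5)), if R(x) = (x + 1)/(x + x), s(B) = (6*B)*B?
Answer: 575818/159 ≈ 3621.5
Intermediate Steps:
s(B) = 6*B²
R(x) = (1 + x)/(2*x) (R(x) = (1 + x)/((2*x)) = (1 + x)*(1/(2*x)) = (1 + x)/(2*x))
E(P, c) = c - (10 + c)/(2*(9 + c)) (E(P, c) = c - (1 + ((6 + c) + 3))/(2*((6 + c) + 3)) = c - (1 + (9 + c))/(2*(9 + c)) = c - (10 + c)/(2*(9 + c)))
-28*(-124) + E(-11, s(5)) = -28*(-124) + (-5 - 3*5² + (6*5²)*(9 + 6*5²))/(9 + 6*5²) = 3472 + (-5 - 3*25 + (6*25)*(9 + 6*25))/(9 + 6*25) = 3472 + (-5 - ½*150 + 150*(9 + 150))/(9 + 150) = 3472 + (-5 - 75 + 150*159)/159 = 3472 + (-5 - 75 + 23850)/159 = 3472 + (1/159)*23770 = 3472 + 23770/159 = 575818/159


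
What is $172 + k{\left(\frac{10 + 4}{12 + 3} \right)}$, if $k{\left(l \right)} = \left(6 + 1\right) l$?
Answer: $\frac{2678}{15} \approx 178.53$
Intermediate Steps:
$k{\left(l \right)} = 7 l$
$172 + k{\left(\frac{10 + 4}{12 + 3} \right)} = 172 + 7 \frac{10 + 4}{12 + 3} = 172 + 7 \cdot \frac{14}{15} = 172 + \frac{98}{15} = \frac{2678}{15}$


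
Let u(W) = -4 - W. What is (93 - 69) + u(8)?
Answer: 12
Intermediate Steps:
(93 - 69) + u(8) = (93 - 69) + (-4 - 1*8) = 24 + (-4 - 8) = 24 - 12 = 12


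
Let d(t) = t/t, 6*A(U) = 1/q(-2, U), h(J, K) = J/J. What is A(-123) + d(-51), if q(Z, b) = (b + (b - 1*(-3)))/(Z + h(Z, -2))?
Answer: 1459/1458 ≈ 1.0007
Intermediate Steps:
h(J, K) = 1
q(Z, b) = (3 + 2*b)/(1 + Z) (q(Z, b) = (b + (b - 1*(-3)))/(Z + 1) = (b + (b + 3))/(1 + Z) = (b + (3 + b))/(1 + Z) = (3 + 2*b)/(1 + Z))
A(U) = 1/(6*(-3 - 2*U)) (A(U) = 1/(6*(((3 + 2*U)/(1 - 2)))) = 1/(6*(((3 + 2*U)/(-1)))) = 1/(6*((-(3 + 2*U)))) = 1/(6*(-3 - 2*U)))
d(t) = 1
A(-123) + d(-51) = 1/(6*(-3 - 2*(-123))) + 1 = 1/(6*(-3 + 246)) + 1 = (⅙)/243 + 1 = (⅙)*(1/243) + 1 = 1/1458 + 1 = 1459/1458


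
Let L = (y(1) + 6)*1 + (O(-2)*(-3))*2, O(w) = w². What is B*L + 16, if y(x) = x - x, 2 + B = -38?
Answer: 736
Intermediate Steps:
B = -40 (B = -2 - 38 = -40)
y(x) = 0
L = -18 (L = (0 + 6)*1 + ((-2)²*(-3))*2 = 6*1 + (4*(-3))*2 = 6 - 12*2 = 6 - 24 = -18)
B*L + 16 = -40*(-18) + 16 = 720 + 16 = 736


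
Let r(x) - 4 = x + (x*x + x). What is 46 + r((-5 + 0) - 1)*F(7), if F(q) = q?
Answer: 242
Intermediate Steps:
r(x) = 4 + x² + 2*x (r(x) = 4 + (x + (x*x + x)) = 4 + (x + (x² + x)) = 4 + (x + (x + x²)) = 4 + (x² + 2*x) = 4 + x² + 2*x)
46 + r((-5 + 0) - 1)*F(7) = 46 + (4 + ((-5 + 0) - 1)² + 2*((-5 + 0) - 1))*7 = 46 + (4 + (-5 - 1)² + 2*(-5 - 1))*7 = 46 + (4 + (-6)² + 2*(-6))*7 = 46 + (4 + 36 - 12)*7 = 46 + 28*7 = 46 + 196 = 242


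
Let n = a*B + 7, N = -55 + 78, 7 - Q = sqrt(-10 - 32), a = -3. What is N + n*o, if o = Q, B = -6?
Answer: 198 - 25*I*sqrt(42) ≈ 198.0 - 162.02*I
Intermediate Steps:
Q = 7 - I*sqrt(42) (Q = 7 - sqrt(-10 - 32) = 7 - sqrt(-42) = 7 - I*sqrt(42) ≈ 7.0 - 6.4807*I)
N = 23
n = 25 (n = -3*(-6) + 7 = 18 + 7 = 25)
o = 7 - I*sqrt(42) ≈ 7.0 - 6.4807*I
N + n*o = 23 + 25*(7 - I*sqrt(42)) = 23 + (175 - 25*I*sqrt(42)) = 198 - 25*I*sqrt(42)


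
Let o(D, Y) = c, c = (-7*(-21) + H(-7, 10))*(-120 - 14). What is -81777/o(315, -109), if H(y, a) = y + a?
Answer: 27259/6700 ≈ 4.0685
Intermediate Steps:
H(y, a) = a + y
c = -20100 (c = (-7*(-21) + (10 - 7))*(-120 - 14) = (147 + 3)*(-134) = 150*(-134) = -20100)
o(D, Y) = -20100
-81777/o(315, -109) = -81777/(-20100) = -81777*(-1/20100) = 27259/6700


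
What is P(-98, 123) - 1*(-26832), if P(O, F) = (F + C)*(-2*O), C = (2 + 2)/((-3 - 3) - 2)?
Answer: 50842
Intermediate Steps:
C = -½ (C = 4/(-6 - 2) = 4/(-8) = 4*(-⅛) = -½ ≈ -0.50000)
P(O, F) = -2*O*(-½ + F) (P(O, F) = (F - ½)*(-2*O) = (-½ + F)*(-2*O) = -2*O*(-½ + F))
P(-98, 123) - 1*(-26832) = -98*(1 - 2*123) - 1*(-26832) = -98*(1 - 246) + 26832 = -98*(-245) + 26832 = 24010 + 26832 = 50842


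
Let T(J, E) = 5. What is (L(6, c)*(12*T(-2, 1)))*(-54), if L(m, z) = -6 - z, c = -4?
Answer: 6480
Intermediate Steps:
(L(6, c)*(12*T(-2, 1)))*(-54) = ((-6 - 1*(-4))*(12*5))*(-54) = ((-6 + 4)*60)*(-54) = -2*60*(-54) = -120*(-54) = 6480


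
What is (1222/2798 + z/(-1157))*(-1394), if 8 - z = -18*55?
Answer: 960849350/1618643 ≈ 593.61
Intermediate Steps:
z = 998 (z = 8 - (-18)*55 = 8 - 1*(-990) = 8 + 990 = 998)
(1222/2798 + z/(-1157))*(-1394) = (1222/2798 + 998/(-1157))*(-1394) = (1222*(1/2798) + 998*(-1/1157))*(-1394) = (611/1399 - 998/1157)*(-1394) = -689275/1618643*(-1394) = 960849350/1618643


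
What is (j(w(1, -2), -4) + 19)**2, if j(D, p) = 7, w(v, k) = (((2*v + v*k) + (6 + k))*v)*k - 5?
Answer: 676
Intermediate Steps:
w(v, k) = -5 + k*v*(6 + k + 2*v + k*v) (w(v, k) = (((2*v + k*v) + (6 + k))*v)*k - 5 = ((6 + k + 2*v + k*v)*v)*k - 5 = (v*(6 + k + 2*v + k*v))*k - 5 = k*v*(6 + k + 2*v + k*v) - 5 = -5 + k*v*(6 + k + 2*v + k*v))
(j(w(1, -2), -4) + 19)**2 = (7 + 19)**2 = 26**2 = 676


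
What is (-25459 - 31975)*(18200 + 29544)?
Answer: -2742128896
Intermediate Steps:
(-25459 - 31975)*(18200 + 29544) = -57434*47744 = -2742128896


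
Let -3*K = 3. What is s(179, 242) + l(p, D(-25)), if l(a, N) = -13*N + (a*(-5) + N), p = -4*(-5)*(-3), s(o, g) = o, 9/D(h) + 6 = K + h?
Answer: 3859/8 ≈ 482.38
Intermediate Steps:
K = -1 (K = -⅓*3 = -1)
D(h) = 9/(-7 + h) (D(h) = 9/(-6 + (-1 + h)) = 9/(-7 + h))
p = -60 (p = 20*(-3) = -60)
l(a, N) = -12*N - 5*a (l(a, N) = -13*N + (-5*a + N) = -13*N + (N - 5*a) = -12*N - 5*a)
s(179, 242) + l(p, D(-25)) = 179 + (-108/(-7 - 25) - 5*(-60)) = 179 + (-108/(-32) + 300) = 179 + (-108*(-1)/32 + 300) = 179 + (-12*(-9/32) + 300) = 179 + (27/8 + 300) = 179 + 2427/8 = 3859/8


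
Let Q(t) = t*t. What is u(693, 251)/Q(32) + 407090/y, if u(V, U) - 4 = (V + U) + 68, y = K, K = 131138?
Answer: 34381023/8392832 ≈ 4.0965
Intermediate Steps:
Q(t) = t**2
y = 131138
u(V, U) = 72 + U + V (u(V, U) = 4 + ((V + U) + 68) = 4 + ((U + V) + 68) = 4 + (68 + U + V) = 72 + U + V)
u(693, 251)/Q(32) + 407090/y = (72 + 251 + 693)/(32**2) + 407090/131138 = 1016/1024 + 407090*(1/131138) = 1016*(1/1024) + 203545/65569 = 127/128 + 203545/65569 = 34381023/8392832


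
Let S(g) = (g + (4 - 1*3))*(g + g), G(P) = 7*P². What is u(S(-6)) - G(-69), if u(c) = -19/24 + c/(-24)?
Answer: -799927/24 ≈ -33330.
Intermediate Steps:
S(g) = 2*g*(1 + g) (S(g) = (g + (4 - 3))*(2*g) = (g + 1)*(2*g) = (1 + g)*(2*g) = 2*g*(1 + g))
u(c) = -19/24 - c/24 (u(c) = -19*1/24 + c*(-1/24) = -19/24 - c/24)
u(S(-6)) - G(-69) = (-19/24 - (-6)*(1 - 6)/12) - 7*(-69)² = (-19/24 - (-6)*(-5)/12) - 7*4761 = (-19/24 - 1/24*60) - 1*33327 = (-19/24 - 5/2) - 33327 = -79/24 - 33327 = -799927/24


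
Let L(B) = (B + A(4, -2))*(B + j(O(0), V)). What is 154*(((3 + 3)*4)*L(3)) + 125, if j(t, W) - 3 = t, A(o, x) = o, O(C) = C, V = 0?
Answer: 155357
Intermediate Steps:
j(t, W) = 3 + t
L(B) = (3 + B)*(4 + B) (L(B) = (B + 4)*(B + (3 + 0)) = (4 + B)*(B + 3) = (4 + B)*(3 + B) = (3 + B)*(4 + B))
154*(((3 + 3)*4)*L(3)) + 125 = 154*(((3 + 3)*4)*(12 + 3**2 + 7*3)) + 125 = 154*((6*4)*(12 + 9 + 21)) + 125 = 154*(24*42) + 125 = 154*1008 + 125 = 155232 + 125 = 155357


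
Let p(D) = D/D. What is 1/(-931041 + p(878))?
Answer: -1/931040 ≈ -1.0741e-6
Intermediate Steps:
p(D) = 1
1/(-931041 + p(878)) = 1/(-931041 + 1) = 1/(-931040) = -1/931040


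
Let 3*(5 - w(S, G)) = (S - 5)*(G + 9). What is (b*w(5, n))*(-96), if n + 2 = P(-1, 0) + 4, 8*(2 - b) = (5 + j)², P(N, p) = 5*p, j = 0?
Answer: 540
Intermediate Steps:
b = -9/8 (b = 2 - (5 + 0)²/8 = 2 - ⅛*5² = 2 - ⅛*25 = 2 - 25/8 = -9/8 ≈ -1.1250)
n = 2 (n = -2 + (5*0 + 4) = -2 + (0 + 4) = -2 + 4 = 2)
w(S, G) = 5 - (-5 + S)*(9 + G)/3 (w(S, G) = 5 - (S - 5)*(G + 9)/3 = 5 - (-5 + S)*(9 + G)/3)
(b*w(5, n))*(-96) = -9*(20 - 3*5 + (5/3)*2 - ⅓*2*5)/8*(-96) = -9*(20 - 15 + 10/3 - 10/3)/8*(-96) = -9/8*5*(-96) = -45/8*(-96) = 540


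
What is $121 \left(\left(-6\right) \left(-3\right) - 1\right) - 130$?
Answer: $1927$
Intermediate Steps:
$121 \left(\left(-6\right) \left(-3\right) - 1\right) - 130 = 121 \left(18 - 1\right) - 130 = 121 \cdot 17 - 130 = 2057 - 130 = 1927$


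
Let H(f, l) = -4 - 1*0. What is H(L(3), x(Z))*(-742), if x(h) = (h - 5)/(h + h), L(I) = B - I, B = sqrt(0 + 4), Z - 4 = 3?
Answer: 2968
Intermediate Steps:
Z = 7 (Z = 4 + 3 = 7)
B = 2 (B = sqrt(4) = 2)
L(I) = 2 - I
x(h) = (-5 + h)/(2*h) (x(h) = (-5 + h)/((2*h)) = (-5 + h)*(1/(2*h)) = (-5 + h)/(2*h))
H(f, l) = -4 (H(f, l) = -4 + 0 = -4)
H(L(3), x(Z))*(-742) = -4*(-742) = 2968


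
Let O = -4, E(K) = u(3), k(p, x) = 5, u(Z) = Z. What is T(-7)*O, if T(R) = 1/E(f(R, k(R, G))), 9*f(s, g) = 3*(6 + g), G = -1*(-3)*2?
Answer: -4/3 ≈ -1.3333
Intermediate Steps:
G = 6 (G = 3*2 = 6)
f(s, g) = 2 + g/3 (f(s, g) = (3*(6 + g))/9 = (18 + 3*g)/9 = 2 + g/3)
E(K) = 3
T(R) = ⅓ (T(R) = 1/3 = ⅓)
T(-7)*O = (⅓)*(-4) = -4/3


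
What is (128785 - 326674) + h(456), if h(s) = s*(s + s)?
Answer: 217983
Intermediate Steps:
h(s) = 2*s² (h(s) = s*(2*s) = 2*s²)
(128785 - 326674) + h(456) = (128785 - 326674) + 2*456² = -197889 + 2*207936 = -197889 + 415872 = 217983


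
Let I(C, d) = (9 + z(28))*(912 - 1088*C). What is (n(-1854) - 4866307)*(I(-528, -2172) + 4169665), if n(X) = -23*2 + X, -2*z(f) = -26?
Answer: -81921880698959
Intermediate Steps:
z(f) = 13 (z(f) = -½*(-26) = 13)
n(X) = -46 + X
I(C, d) = 20064 - 23936*C (I(C, d) = (9 + 13)*(912 - 1088*C) = 22*(912 - 1088*C) = 20064 - 23936*C)
(n(-1854) - 4866307)*(I(-528, -2172) + 4169665) = ((-46 - 1854) - 4866307)*((20064 - 23936*(-528)) + 4169665) = (-1900 - 4866307)*((20064 + 12638208) + 4169665) = -4868207*(12658272 + 4169665) = -4868207*16827937 = -81921880698959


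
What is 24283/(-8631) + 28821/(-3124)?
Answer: -46373449/3851892 ≈ -12.039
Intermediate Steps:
24283/(-8631) + 28821/(-3124) = 24283*(-1/8631) + 28821*(-1/3124) = -3469/1233 - 28821/3124 = -46373449/3851892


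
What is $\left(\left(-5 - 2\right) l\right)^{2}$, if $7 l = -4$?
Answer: $16$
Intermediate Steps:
$l = - \frac{4}{7}$ ($l = \frac{1}{7} \left(-4\right) = - \frac{4}{7} \approx -0.57143$)
$\left(\left(-5 - 2\right) l\right)^{2} = \left(\left(-5 - 2\right) \left(- \frac{4}{7}\right)\right)^{2} = \left(\left(-7\right) \left(- \frac{4}{7}\right)\right)^{2} = 4^{2} = 16$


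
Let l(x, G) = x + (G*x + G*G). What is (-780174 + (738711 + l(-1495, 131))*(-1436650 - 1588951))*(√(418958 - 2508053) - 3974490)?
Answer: 6716473790839817940 - 1689895757906*I*√2089095 ≈ 6.7165e+18 - 2.4425e+15*I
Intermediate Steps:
l(x, G) = x + G² + G*x (l(x, G) = x + (G*x + G²) = x + (G² + G*x) = x + G² + G*x)
(-780174 + (738711 + l(-1495, 131))*(-1436650 - 1588951))*(√(418958 - 2508053) - 3974490) = (-780174 + (738711 + (-1495 + 131² + 131*(-1495)))*(-1436650 - 1588951))*(√(418958 - 2508053) - 3974490) = (-780174 + (738711 + (-1495 + 17161 - 195845))*(-3025601))*(√(-2089095) - 3974490) = (-780174 + (738711 - 180179)*(-3025601))*(I*√2089095 - 3974490) = (-780174 + 558532*(-3025601))*(-3974490 + I*√2089095) = (-780174 - 1689894977732)*(-3974490 + I*√2089095) = -1689895757906*(-3974490 + I*√2089095) = 6716473790839817940 - 1689895757906*I*√2089095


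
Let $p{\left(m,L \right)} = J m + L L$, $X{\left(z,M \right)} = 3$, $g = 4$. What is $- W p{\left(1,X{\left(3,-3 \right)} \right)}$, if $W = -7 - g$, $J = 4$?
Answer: $143$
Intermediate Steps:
$p{\left(m,L \right)} = L^{2} + 4 m$ ($p{\left(m,L \right)} = 4 m + L L = 4 m + L^{2} = L^{2} + 4 m$)
$W = -11$ ($W = -7 - 4 = -11$)
$- W p{\left(1,X{\left(3,-3 \right)} \right)} = \left(-1\right) \left(-11\right) \left(3^{2} + 4 \cdot 1\right) = 11 \left(9 + 4\right) = 11 \cdot 13 = 143$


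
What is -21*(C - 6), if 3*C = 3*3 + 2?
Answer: 49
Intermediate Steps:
C = 11/3 (C = (3*3 + 2)/3 = (9 + 2)/3 = (⅓)*11 = 11/3 ≈ 3.6667)
-21*(C - 6) = -21*(11/3 - 6) = -21*(-7/3) = 49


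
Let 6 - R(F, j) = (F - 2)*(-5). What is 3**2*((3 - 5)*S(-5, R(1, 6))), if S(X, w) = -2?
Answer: 36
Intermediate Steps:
R(F, j) = -4 + 5*F (R(F, j) = 6 - (F - 2)*(-5) = 6 - (-2 + F)*(-5) = 6 - (10 - 5*F) = 6 + (-10 + 5*F) = -4 + 5*F)
3**2*((3 - 5)*S(-5, R(1, 6))) = 3**2*((3 - 5)*(-2)) = 9*(-2*(-2)) = 9*4 = 36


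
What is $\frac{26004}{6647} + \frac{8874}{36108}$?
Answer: $\frac{3261235}{784346} \approx 4.1579$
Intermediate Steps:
$\frac{26004}{6647} + \frac{8874}{36108} = 26004 \cdot \frac{1}{6647} + 8874 \cdot \frac{1}{36108} = \frac{26004}{6647} + \frac{29}{118} = \frac{3261235}{784346}$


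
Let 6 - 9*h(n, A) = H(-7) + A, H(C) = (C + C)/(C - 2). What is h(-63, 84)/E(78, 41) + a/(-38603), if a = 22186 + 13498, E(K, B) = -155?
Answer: -420372872/484660665 ≈ -0.86736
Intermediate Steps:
H(C) = 2*C/(-2 + C) (H(C) = (2*C)/(-2 + C) = 2*C/(-2 + C))
a = 35684
h(n, A) = 40/81 - A/9 (h(n, A) = ⅔ - (2*(-7)/(-2 - 7) + A)/9 = ⅔ - (2*(-7)/(-9) + A)/9 = ⅔ - (2*(-7)*(-⅑) + A)/9 = ⅔ - (14/9 + A)/9 = ⅔ + (-14/81 - A/9) = 40/81 - A/9)
h(-63, 84)/E(78, 41) + a/(-38603) = (40/81 - ⅑*84)/(-155) + 35684/(-38603) = (40/81 - 28/3)*(-1/155) + 35684*(-1/38603) = -716/81*(-1/155) - 35684/38603 = 716/12555 - 35684/38603 = -420372872/484660665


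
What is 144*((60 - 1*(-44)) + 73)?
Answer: 25488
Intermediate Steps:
144*((60 - 1*(-44)) + 73) = 144*((60 + 44) + 73) = 144*(104 + 73) = 144*177 = 25488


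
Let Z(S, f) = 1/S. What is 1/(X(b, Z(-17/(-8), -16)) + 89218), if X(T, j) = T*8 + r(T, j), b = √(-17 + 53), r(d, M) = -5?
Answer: 1/89261 ≈ 1.1203e-5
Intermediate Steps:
b = 6 (b = √36 = 6)
X(T, j) = -5 + 8*T (X(T, j) = T*8 - 5 = 8*T - 5 = -5 + 8*T)
1/(X(b, Z(-17/(-8), -16)) + 89218) = 1/((-5 + 8*6) + 89218) = 1/((-5 + 48) + 89218) = 1/(43 + 89218) = 1/89261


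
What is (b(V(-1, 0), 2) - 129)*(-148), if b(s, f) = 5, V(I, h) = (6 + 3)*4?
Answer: 18352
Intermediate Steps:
V(I, h) = 36 (V(I, h) = 9*4 = 36)
(b(V(-1, 0), 2) - 129)*(-148) = (5 - 129)*(-148) = -124*(-148) = 18352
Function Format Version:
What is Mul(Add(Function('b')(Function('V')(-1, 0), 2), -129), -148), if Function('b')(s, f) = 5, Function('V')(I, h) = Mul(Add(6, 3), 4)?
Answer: 18352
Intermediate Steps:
Function('V')(I, h) = 36 (Function('V')(I, h) = Mul(9, 4) = 36)
Mul(Add(Function('b')(Function('V')(-1, 0), 2), -129), -148) = Mul(Add(5, -129), -148) = Mul(-124, -148) = 18352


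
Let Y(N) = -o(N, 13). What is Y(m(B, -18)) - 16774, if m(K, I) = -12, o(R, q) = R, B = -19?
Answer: -16762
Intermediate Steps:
Y(N) = -N
Y(m(B, -18)) - 16774 = -1*(-12) - 16774 = 12 - 16774 = -16762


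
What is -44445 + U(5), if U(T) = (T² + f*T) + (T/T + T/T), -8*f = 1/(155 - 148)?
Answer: -2487413/56 ≈ -44418.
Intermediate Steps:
f = -1/56 (f = -1/(8*(155 - 148)) = -⅛/7 = -⅛*⅐ = -1/56 ≈ -0.017857)
U(T) = 2 + T² - T/56 (U(T) = (T² - T/56) + (T/T + T/T) = (T² - T/56) + (1 + 1) = (T² - T/56) + 2 = 2 + T² - T/56)
-44445 + U(5) = -44445 + (2 + 5² - 1/56*5) = -44445 + (2 + 25 - 5/56) = -44445 + 1507/56 = -2487413/56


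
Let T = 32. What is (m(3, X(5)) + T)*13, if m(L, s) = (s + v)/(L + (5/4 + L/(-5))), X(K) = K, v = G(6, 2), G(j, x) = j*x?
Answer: 34788/73 ≈ 476.55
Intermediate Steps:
v = 12 (v = 6*2 = 12)
m(L, s) = (12 + s)/(5/4 + 4*L/5) (m(L, s) = (s + 12)/(L + (5/4 + L/(-5))) = (12 + s)/(L + (5*(1/4) + L*(-1/5))) = (12 + s)/(L + (5/4 - L/5)) = (12 + s)/(5/4 + 4*L/5))
(m(3, X(5)) + T)*13 = (20*(12 + 5)/(25 + 16*3) + 32)*13 = (20*17/(25 + 48) + 32)*13 = (20*17/73 + 32)*13 = (20*(1/73)*17 + 32)*13 = (340/73 + 32)*13 = (2676/73)*13 = 34788/73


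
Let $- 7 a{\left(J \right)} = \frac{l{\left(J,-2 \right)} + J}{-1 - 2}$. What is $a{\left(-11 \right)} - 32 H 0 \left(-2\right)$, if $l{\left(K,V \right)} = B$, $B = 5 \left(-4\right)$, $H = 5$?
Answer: $- \frac{31}{21} \approx -1.4762$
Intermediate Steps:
$B = -20$
$l{\left(K,V \right)} = -20$
$a{\left(J \right)} = - \frac{20}{21} + \frac{J}{21}$ ($a{\left(J \right)} = - \frac{\left(-20 + J\right) \frac{1}{-1 - 2}}{7} = - \frac{\left(-20 + J\right) \frac{1}{-3}}{7} = - \frac{\left(-20 + J\right) \left(- \frac{1}{3}\right)}{7} = - \frac{\frac{20}{3} - \frac{J}{3}}{7} = - \frac{20}{21} + \frac{J}{21}$)
$a{\left(-11 \right)} - 32 H 0 \left(-2\right) = \left(- \frac{20}{21} + \frac{1}{21} \left(-11\right)\right) - 32 \cdot 5 \cdot 0 \left(-2\right) = \left(- \frac{20}{21} - \frac{11}{21}\right) - 32 \cdot 0 \left(-2\right) = - \frac{31}{21} - 0 = - \frac{31}{21} + 0 = - \frac{31}{21}$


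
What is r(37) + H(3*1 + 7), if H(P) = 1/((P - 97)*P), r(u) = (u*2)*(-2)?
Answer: -128761/870 ≈ -148.00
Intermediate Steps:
r(u) = -4*u (r(u) = (2*u)*(-2) = -4*u)
H(P) = 1/(P*(-97 + P)) (H(P) = 1/((-97 + P)*P) = 1/(P*(-97 + P)))
r(37) + H(3*1 + 7) = -4*37 + 1/((3*1 + 7)*(-97 + (3*1 + 7))) = -148 + 1/((3 + 7)*(-97 + (3 + 7))) = -148 + 1/(10*(-97 + 10)) = -148 + (⅒)/(-87) = -148 + (⅒)*(-1/87) = -148 - 1/870 = -128761/870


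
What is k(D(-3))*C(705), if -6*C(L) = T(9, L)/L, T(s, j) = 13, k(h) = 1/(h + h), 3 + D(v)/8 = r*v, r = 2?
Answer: 13/609120 ≈ 2.1342e-5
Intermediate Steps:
D(v) = -24 + 16*v (D(v) = -24 + 8*(2*v) = -24 + 16*v)
k(h) = 1/(2*h)
C(L) = -13/(6*L)
k(D(-3))*C(705) = (1/(2*(-24 + 16*(-3))))*(-13/6/705) = (1/(2*(-24 - 48)))*(-13/6*1/705) = ((½)/(-72))*(-13/4230) = ((½)*(-1/72))*(-13/4230) = -1/144*(-13/4230) = 13/609120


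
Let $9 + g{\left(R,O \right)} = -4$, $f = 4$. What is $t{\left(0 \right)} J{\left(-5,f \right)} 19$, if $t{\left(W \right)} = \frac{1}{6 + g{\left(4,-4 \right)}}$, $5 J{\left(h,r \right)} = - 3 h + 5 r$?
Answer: $-19$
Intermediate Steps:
$g{\left(R,O \right)} = -13$ ($g{\left(R,O \right)} = -9 - 4 = -13$)
$J{\left(h,r \right)} = r - \frac{3 h}{5}$ ($J{\left(h,r \right)} = \frac{- 3 h + 5 r}{5} = r - \frac{3 h}{5}$)
$t{\left(W \right)} = - \frac{1}{7}$ ($t{\left(W \right)} = \frac{1}{6 - 13} = \frac{1}{-7} = - \frac{1}{7}$)
$t{\left(0 \right)} J{\left(-5,f \right)} 19 = - \frac{4 - -3}{7} \cdot 19 = - \frac{4 + 3}{7} \cdot 19 = \left(- \frac{1}{7}\right) 7 \cdot 19 = \left(-1\right) 19 = -19$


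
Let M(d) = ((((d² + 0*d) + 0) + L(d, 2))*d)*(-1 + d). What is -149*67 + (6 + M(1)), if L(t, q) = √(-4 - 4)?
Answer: -9977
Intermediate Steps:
L(t, q) = 2*I*√2 (L(t, q) = √(-8) = 2*I*√2)
M(d) = d*(-1 + d)*(d² + 2*I*√2) (M(d) = ((((d² + 0*d) + 0) + 2*I*√2)*d)*(-1 + d) = ((((d² + 0) + 0) + 2*I*√2)*d)*(-1 + d) = (((d² + 0) + 2*I*√2)*d)*(-1 + d) = ((d² + 2*I*√2)*d)*(-1 + d) = (d*(d² + 2*I*√2))*(-1 + d) = d*(-1 + d)*(d² + 2*I*√2))
-149*67 + (6 + M(1)) = -149*67 + (6 + 1*(1³ - 1*1² - 2*I*√2 + 2*I*1*√2)) = -9983 + (6 + 1*(1 - 1*1 - 2*I*√2 + 2*I*√2)) = -9983 + (6 + 1*(1 - 1 - 2*I*√2 + 2*I*√2)) = -9983 + (6 + 1*0) = -9983 + (6 + 0) = -9983 + 6 = -9977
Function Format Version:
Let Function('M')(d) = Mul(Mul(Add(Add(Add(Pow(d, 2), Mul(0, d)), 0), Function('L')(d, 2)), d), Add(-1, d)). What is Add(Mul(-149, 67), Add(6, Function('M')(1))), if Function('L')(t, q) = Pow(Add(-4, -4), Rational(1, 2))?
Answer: -9977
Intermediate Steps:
Function('L')(t, q) = Mul(2, I, Pow(2, Rational(1, 2))) (Function('L')(t, q) = Pow(-8, Rational(1, 2)) = Mul(2, I, Pow(2, Rational(1, 2))))
Function('M')(d) = Mul(d, Add(-1, d), Add(Pow(d, 2), Mul(2, I, Pow(2, Rational(1, 2))))) (Function('M')(d) = Mul(Mul(Add(Add(Add(Pow(d, 2), Mul(0, d)), 0), Mul(2, I, Pow(2, Rational(1, 2)))), d), Add(-1, d)) = Mul(Mul(Add(Add(Add(Pow(d, 2), 0), 0), Mul(2, I, Pow(2, Rational(1, 2)))), d), Add(-1, d)) = Mul(Mul(Add(Add(Pow(d, 2), 0), Mul(2, I, Pow(2, Rational(1, 2)))), d), Add(-1, d)) = Mul(Mul(Add(Pow(d, 2), Mul(2, I, Pow(2, Rational(1, 2)))), d), Add(-1, d)) = Mul(Mul(d, Add(Pow(d, 2), Mul(2, I, Pow(2, Rational(1, 2))))), Add(-1, d)) = Mul(d, Add(-1, d), Add(Pow(d, 2), Mul(2, I, Pow(2, Rational(1, 2))))))
Add(Mul(-149, 67), Add(6, Function('M')(1))) = Add(Mul(-149, 67), Add(6, Mul(1, Add(Pow(1, 3), Mul(-1, Pow(1, 2)), Mul(-2, I, Pow(2, Rational(1, 2))), Mul(2, I, 1, Pow(2, Rational(1, 2))))))) = Add(-9983, Add(6, Mul(1, Add(1, Mul(-1, 1), Mul(-2, I, Pow(2, Rational(1, 2))), Mul(2, I, Pow(2, Rational(1, 2))))))) = Add(-9983, Add(6, Mul(1, Add(1, -1, Mul(-2, I, Pow(2, Rational(1, 2))), Mul(2, I, Pow(2, Rational(1, 2))))))) = Add(-9983, Add(6, Mul(1, 0))) = Add(-9983, Add(6, 0)) = Add(-9983, 6) = -9977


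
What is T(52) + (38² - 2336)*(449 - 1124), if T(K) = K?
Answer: 602152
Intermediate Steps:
T(52) + (38² - 2336)*(449 - 1124) = 52 + (38² - 2336)*(449 - 1124) = 52 + (1444 - 2336)*(-675) = 52 - 892*(-675) = 52 + 602100 = 602152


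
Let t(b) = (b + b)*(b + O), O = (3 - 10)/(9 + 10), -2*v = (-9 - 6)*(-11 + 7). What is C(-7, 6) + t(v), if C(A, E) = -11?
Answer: 34411/19 ≈ 1811.1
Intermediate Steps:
v = -30 (v = -(-9 - 6)*(-11 + 7)/2 = -(-15)*(-4)/2 = -½*60 = -30)
O = -7/19 ≈ -0.36842
t(b) = 2*b*(-7/19 + b) (t(b) = (b + b)*(b - 7/19) = (2*b)*(-7/19 + b) = 2*b*(-7/19 + b))
C(-7, 6) + t(v) = -11 + (2/19)*(-30)*(-7 + 19*(-30)) = -11 + (2/19)*(-30)*(-7 - 570) = -11 + (2/19)*(-30)*(-577) = -11 + 34620/19 = 34411/19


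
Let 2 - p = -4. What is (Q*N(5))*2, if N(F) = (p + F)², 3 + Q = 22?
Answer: 4598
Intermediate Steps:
p = 6 (p = 2 - 1*(-4) = 2 + 4 = 6)
Q = 19 (Q = -3 + 22 = 19)
N(F) = (6 + F)²
(Q*N(5))*2 = (19*(6 + 5)²)*2 = (19*11²)*2 = (19*121)*2 = 2299*2 = 4598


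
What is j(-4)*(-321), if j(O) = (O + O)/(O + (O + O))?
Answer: -214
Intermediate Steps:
j(O) = ⅔ (j(O) = (2*O)/(O + 2*O) = (2*O)/((3*O)) = (2*O)*(1/(3*O)) = ⅔)
j(-4)*(-321) = (⅔)*(-321) = -214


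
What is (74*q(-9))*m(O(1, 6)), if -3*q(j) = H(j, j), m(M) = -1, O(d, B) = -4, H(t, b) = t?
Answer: -222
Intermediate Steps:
q(j) = -j/3
(74*q(-9))*m(O(1, 6)) = (74*(-1/3*(-9)))*(-1) = (74*3)*(-1) = 222*(-1) = -222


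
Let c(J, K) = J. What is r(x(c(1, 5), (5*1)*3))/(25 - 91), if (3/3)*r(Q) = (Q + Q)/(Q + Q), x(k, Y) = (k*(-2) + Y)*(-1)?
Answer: -1/66 ≈ -0.015152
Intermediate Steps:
x(k, Y) = -Y + 2*k (x(k, Y) = (-2*k + Y)*(-1) = (Y - 2*k)*(-1) = -Y + 2*k)
r(Q) = 1 (r(Q) = (Q + Q)/(Q + Q) = (2*Q)/((2*Q)) = (2*Q)*(1/(2*Q)) = 1)
r(x(c(1, 5), (5*1)*3))/(25 - 91) = 1/(25 - 91) = 1/(-66) = -1/66*1 = -1/66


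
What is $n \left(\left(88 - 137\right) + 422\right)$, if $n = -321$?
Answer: $-119733$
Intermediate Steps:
$n \left(\left(88 - 137\right) + 422\right) = - 321 \left(\left(88 - 137\right) + 422\right) = - 321 \left(-49 + 422\right) = \left(-321\right) 373 = -119733$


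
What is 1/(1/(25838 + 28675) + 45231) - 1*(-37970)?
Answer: 93621774881393/2465677504 ≈ 37970.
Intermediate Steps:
1/(1/(25838 + 28675) + 45231) - 1*(-37970) = 1/(1/54513 + 45231) + 37970 = 1/(2465677504/54513) + 37970 = 54513/2465677504 + 37970 = 93621774881393/2465677504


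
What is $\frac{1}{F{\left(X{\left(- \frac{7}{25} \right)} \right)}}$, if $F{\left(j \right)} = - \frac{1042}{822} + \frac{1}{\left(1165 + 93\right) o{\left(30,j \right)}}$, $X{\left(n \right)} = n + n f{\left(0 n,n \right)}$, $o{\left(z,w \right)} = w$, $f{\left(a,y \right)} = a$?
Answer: $- \frac{3619266}{4598201} \approx -0.7871$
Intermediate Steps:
$X{\left(n \right)} = n$ ($X{\left(n \right)} = n + n 0 n = n + n 0 = n + 0 = n$)
$F{\left(j \right)} = - \frac{521}{411} + \frac{1}{1258 j}$ ($F{\left(j \right)} = - \frac{1042}{822} + \frac{1}{\left(1165 + 93\right) j} = \left(-1042\right) \frac{1}{822} + \frac{1}{1258 j} = - \frac{521}{411} + \frac{1}{1258 j}$)
$\frac{1}{F{\left(X{\left(- \frac{7}{25} \right)} \right)}} = \frac{1}{\frac{1}{517038} \frac{1}{\left(-7\right) \frac{1}{25}} \left(411 - 655418 \left(- \frac{7}{25}\right)\right)} = \frac{1}{\frac{1}{517038} \frac{1}{\left(-7\right) \frac{1}{25}} \left(411 - 655418 \left(\left(-7\right) \frac{1}{25}\right)\right)} = \frac{1}{\frac{1}{517038} \frac{1}{- \frac{7}{25}} \left(411 - - \frac{4587926}{25}\right)} = \frac{1}{\frac{1}{517038} \left(- \frac{25}{7}\right) \left(411 + \frac{4587926}{25}\right)} = \frac{1}{\frac{1}{517038} \left(- \frac{25}{7}\right) \frac{4598201}{25}} = \frac{1}{- \frac{4598201}{3619266}} = - \frac{3619266}{4598201}$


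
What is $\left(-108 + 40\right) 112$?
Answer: $-7616$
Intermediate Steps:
$\left(-108 + 40\right) 112 = \left(-68\right) 112 = -7616$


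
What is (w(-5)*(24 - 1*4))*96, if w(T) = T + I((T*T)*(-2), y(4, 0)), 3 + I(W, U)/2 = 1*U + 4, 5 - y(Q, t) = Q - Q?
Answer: 13440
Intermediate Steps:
y(Q, t) = 5 (y(Q, t) = 5 - (Q - Q) = 5 - 1*0 = 5 + 0 = 5)
I(W, U) = 2 + 2*U (I(W, U) = -6 + 2*(1*U + 4) = -6 + 2*(U + 4) = -6 + 2*(4 + U) = -6 + (8 + 2*U) = 2 + 2*U)
w(T) = 12 + T (w(T) = T + (2 + 2*5) = T + (2 + 10) = T + 12 = 12 + T)
(w(-5)*(24 - 1*4))*96 = ((12 - 5)*(24 - 1*4))*96 = (7*(24 - 4))*96 = (7*20)*96 = 140*96 = 13440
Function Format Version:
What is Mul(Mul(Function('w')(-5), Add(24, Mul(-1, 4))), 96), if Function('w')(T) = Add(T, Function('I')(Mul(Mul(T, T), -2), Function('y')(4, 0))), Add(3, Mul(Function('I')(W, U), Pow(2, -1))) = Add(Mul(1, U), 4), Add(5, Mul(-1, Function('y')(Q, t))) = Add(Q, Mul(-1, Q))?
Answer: 13440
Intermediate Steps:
Function('y')(Q, t) = 5 (Function('y')(Q, t) = Add(5, Mul(-1, Add(Q, Mul(-1, Q)))) = Add(5, Mul(-1, 0)) = Add(5, 0) = 5)
Function('I')(W, U) = Add(2, Mul(2, U)) (Function('I')(W, U) = Add(-6, Mul(2, Add(Mul(1, U), 4))) = Add(-6, Mul(2, Add(U, 4))) = Add(-6, Mul(2, Add(4, U))) = Add(-6, Add(8, Mul(2, U))) = Add(2, Mul(2, U)))
Function('w')(T) = Add(12, T) (Function('w')(T) = Add(T, Add(2, Mul(2, 5))) = Add(T, Add(2, 10)) = Add(T, 12) = Add(12, T))
Mul(Mul(Function('w')(-5), Add(24, Mul(-1, 4))), 96) = Mul(Mul(Add(12, -5), Add(24, Mul(-1, 4))), 96) = Mul(Mul(7, Add(24, -4)), 96) = Mul(Mul(7, 20), 96) = Mul(140, 96) = 13440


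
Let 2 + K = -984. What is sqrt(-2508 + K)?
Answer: I*sqrt(3494) ≈ 59.11*I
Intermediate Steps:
K = -986 (K = -2 - 984 = -986)
sqrt(-2508 + K) = sqrt(-2508 - 986) = sqrt(-3494) = I*sqrt(3494)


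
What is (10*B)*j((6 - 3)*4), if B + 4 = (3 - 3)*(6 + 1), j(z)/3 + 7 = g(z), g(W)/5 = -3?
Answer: 2640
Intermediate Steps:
g(W) = -15 (g(W) = 5*(-3) = -15)
j(z) = -66 (j(z) = -21 + 3*(-15) = -21 - 45 = -66)
B = -4 (B = -4 + (3 - 3)*(6 + 1) = -4 + 0*7 = -4 + 0 = -4)
(10*B)*j((6 - 3)*4) = (10*(-4))*(-66) = -40*(-66) = 2640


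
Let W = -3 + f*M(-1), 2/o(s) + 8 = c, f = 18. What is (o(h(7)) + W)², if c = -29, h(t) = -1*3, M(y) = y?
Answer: 606841/1369 ≈ 443.27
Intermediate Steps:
h(t) = -3
o(s) = -2/37 (o(s) = 2/(-8 - 29) = 2/(-37) = 2*(-1/37) = -2/37)
W = -21 (W = -3 + 18*(-1) = -3 - 18 = -21)
(o(h(7)) + W)² = (-2/37 - 21)² = (-779/37)² = 606841/1369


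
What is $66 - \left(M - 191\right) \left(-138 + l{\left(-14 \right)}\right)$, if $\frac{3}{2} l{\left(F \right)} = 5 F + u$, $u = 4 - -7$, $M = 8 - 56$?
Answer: $- \frac{126950}{3} \approx -42317.0$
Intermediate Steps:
$M = -48$ ($M = 8 - 56 = -48$)
$u = 11$ ($u = 4 + 7 = 11$)
$l{\left(F \right)} = \frac{22}{3} + \frac{10 F}{3}$ ($l{\left(F \right)} = \frac{2 \left(5 F + 11\right)}{3} = \frac{2 \left(11 + 5 F\right)}{3} = \frac{22}{3} + \frac{10 F}{3}$)
$66 - \left(M - 191\right) \left(-138 + l{\left(-14 \right)}\right) = 66 - \left(-48 - 191\right) \left(-138 + \left(\frac{22}{3} + \frac{10}{3} \left(-14\right)\right)\right) = 66 - - 239 \left(-138 + \left(\frac{22}{3} - \frac{140}{3}\right)\right) = 66 - - 239 \left(-138 - \frac{118}{3}\right) = 66 - \left(-239\right) \left(- \frac{532}{3}\right) = 66 - \frac{127148}{3} = - \frac{126950}{3}$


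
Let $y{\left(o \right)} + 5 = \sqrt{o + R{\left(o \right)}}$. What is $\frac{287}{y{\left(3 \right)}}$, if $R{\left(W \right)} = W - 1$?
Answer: $- \frac{287}{4} - \frac{287 \sqrt{5}}{20} \approx -103.84$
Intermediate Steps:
$R{\left(W \right)} = -1 + W$
$y{\left(o \right)} = -5 + \sqrt{-1 + 2 o}$ ($y{\left(o \right)} = -5 + \sqrt{o + \left(-1 + o\right)} = -5 + \sqrt{-1 + 2 o}$)
$\frac{287}{y{\left(3 \right)}} = \frac{287}{-5 + \sqrt{-1 + 2 \cdot 3}} = \frac{287}{-5 + \sqrt{-1 + 6}} = \frac{287}{-5 + \sqrt{5}}$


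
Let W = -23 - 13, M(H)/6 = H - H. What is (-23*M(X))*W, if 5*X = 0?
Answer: 0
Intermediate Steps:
X = 0 (X = (⅕)*0 = 0)
M(H) = 0 (M(H) = 6*(H - H) = 6*0 = 0)
W = -36
(-23*M(X))*W = -23*0*(-36) = 0*(-36) = 0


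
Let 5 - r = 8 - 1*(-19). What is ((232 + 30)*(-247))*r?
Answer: 1423708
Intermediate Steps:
r = -22 (r = 5 - (8 - 1*(-19)) = 5 - (8 + 19) = 5 - 1*27 = 5 - 27 = -22)
((232 + 30)*(-247))*r = ((232 + 30)*(-247))*(-22) = (262*(-247))*(-22) = -64714*(-22) = 1423708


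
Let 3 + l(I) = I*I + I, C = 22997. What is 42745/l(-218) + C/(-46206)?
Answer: 887248379/2185682418 ≈ 0.40594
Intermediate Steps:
l(I) = -3 + I + I**2 (l(I) = -3 + (I*I + I) = -3 + (I**2 + I) = -3 + (I + I**2) = -3 + I + I**2)
42745/l(-218) + C/(-46206) = 42745/(-3 - 218 + (-218)**2) + 22997/(-46206) = 42745/(-3 - 218 + 47524) + 22997*(-1/46206) = 42745/47303 - 22997/46206 = 887248379/2185682418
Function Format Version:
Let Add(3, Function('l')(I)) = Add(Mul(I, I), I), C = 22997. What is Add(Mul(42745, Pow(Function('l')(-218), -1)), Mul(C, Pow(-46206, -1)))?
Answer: Rational(887248379, 2185682418) ≈ 0.40594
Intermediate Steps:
Function('l')(I) = Add(-3, I, Pow(I, 2)) (Function('l')(I) = Add(-3, Add(Mul(I, I), I)) = Add(-3, Add(Pow(I, 2), I)) = Add(-3, Add(I, Pow(I, 2))) = Add(-3, I, Pow(I, 2)))
Add(Mul(42745, Pow(Function('l')(-218), -1)), Mul(C, Pow(-46206, -1))) = Add(Mul(42745, Pow(Add(-3, -218, Pow(-218, 2)), -1)), Mul(22997, Pow(-46206, -1))) = Add(Mul(42745, Pow(Add(-3, -218, 47524), -1)), Mul(22997, Rational(-1, 46206))) = Add(Mul(42745, Pow(47303, -1)), Rational(-22997, 46206)) = Add(Mul(42745, Rational(1, 47303)), Rational(-22997, 46206)) = Add(Rational(42745, 47303), Rational(-22997, 46206)) = Rational(887248379, 2185682418)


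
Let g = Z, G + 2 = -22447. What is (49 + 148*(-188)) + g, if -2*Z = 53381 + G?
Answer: -43241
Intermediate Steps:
G = -22449 (G = -2 - 22447 = -22449)
Z = -15466 (Z = -(53381 - 22449)/2 = -½*30932 = -15466)
g = -15466
(49 + 148*(-188)) + g = (49 + 148*(-188)) - 15466 = (49 - 27824) - 15466 = -27775 - 15466 = -43241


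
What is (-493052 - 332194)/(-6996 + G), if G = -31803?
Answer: 91694/4311 ≈ 21.270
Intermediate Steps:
(-493052 - 332194)/(-6996 + G) = (-493052 - 332194)/(-6996 - 31803) = -825246/(-38799) = -825246*(-1/38799) = 91694/4311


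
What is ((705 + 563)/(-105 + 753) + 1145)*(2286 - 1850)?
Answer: 40505926/81 ≈ 5.0007e+5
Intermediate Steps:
((705 + 563)/(-105 + 753) + 1145)*(2286 - 1850) = (1268/648 + 1145)*436 = (1268*(1/648) + 1145)*436 = (317/162 + 1145)*436 = (185807/162)*436 = 40505926/81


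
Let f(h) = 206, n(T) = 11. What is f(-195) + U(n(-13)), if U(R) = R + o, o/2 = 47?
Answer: 311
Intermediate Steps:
o = 94 (o = 2*47 = 94)
U(R) = 94 + R (U(R) = R + 94 = 94 + R)
f(-195) + U(n(-13)) = 206 + (94 + 11) = 206 + 105 = 311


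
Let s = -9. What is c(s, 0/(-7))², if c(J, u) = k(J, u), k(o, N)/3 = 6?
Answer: 324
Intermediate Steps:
k(o, N) = 18 (k(o, N) = 3*6 = 18)
c(J, u) = 18
c(s, 0/(-7))² = 18² = 324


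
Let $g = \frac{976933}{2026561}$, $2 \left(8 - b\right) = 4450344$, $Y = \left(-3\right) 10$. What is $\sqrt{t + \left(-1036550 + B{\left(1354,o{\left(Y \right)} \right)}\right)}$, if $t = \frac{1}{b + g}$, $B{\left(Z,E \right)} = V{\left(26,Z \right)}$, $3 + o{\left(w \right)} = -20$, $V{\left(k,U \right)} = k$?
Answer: $\frac{i \sqrt{21077669263433197837822287279315}}{4509429604071} \approx 1018.1 i$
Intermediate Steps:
$Y = -30$
$b = -2225164$ ($b = 8 - 2225172 = -2225164$)
$o{\left(w \right)} = -23$ ($o{\left(w \right)} = -3 - 20 = -23$)
$g = \frac{976933}{2026561}$ ($g = 976933 \cdot \frac{1}{2026561} = \frac{976933}{2026561} \approx 0.48206$)
$B{\left(Z,E \right)} = 26$
$t = - \frac{2026561}{4509429604071}$ ($t = \frac{1}{-2225164 + \frac{976933}{2026561}} = \frac{1}{- \frac{4509429604071}{2026561}} = - \frac{2026561}{4509429604071} \approx -4.494 \cdot 10^{-7}$)
$\sqrt{t + \left(-1036550 + B{\left(1354,o{\left(Y \right)} \right)}\right)} = \sqrt{- \frac{2026561}{4509429604071} + \left(-1036550 + 26\right)} = \sqrt{- \frac{2026561}{4509429604071} - 1036524} = \sqrt{- \frac{4674132010932115765}{4509429604071}} = \frac{i \sqrt{21077669263433197837822287279315}}{4509429604071}$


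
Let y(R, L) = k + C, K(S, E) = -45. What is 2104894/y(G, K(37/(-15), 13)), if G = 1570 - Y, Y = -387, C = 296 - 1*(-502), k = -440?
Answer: 1052447/179 ≈ 5879.6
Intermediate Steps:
C = 798 (C = 296 + 502 = 798)
G = 1957 (G = 1570 - 1*(-387) = 1570 + 387 = 1957)
y(R, L) = 358 (y(R, L) = -440 + 798 = 358)
2104894/y(G, K(37/(-15), 13)) = 2104894/358 = 2104894*(1/358) = 1052447/179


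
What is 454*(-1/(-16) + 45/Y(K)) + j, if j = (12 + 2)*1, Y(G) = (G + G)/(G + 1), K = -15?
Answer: 76611/8 ≈ 9576.4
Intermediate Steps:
Y(G) = 2*G/(1 + G) (Y(G) = (2*G)/(1 + G) = 2*G/(1 + G))
j = 14 (j = 14*1 = 14)
454*(-1/(-16) + 45/Y(K)) + j = 454*(-1/(-16) + 45/((2*(-15)/(1 - 15)))) + 14 = 454*(-1*(-1/16) + 45/((2*(-15)/(-14)))) + 14 = 454*(1/16 + 45/((2*(-15)*(-1/14)))) + 14 = 454*(1/16 + 45/(15/7)) + 14 = 454*(1/16 + 45*(7/15)) + 14 = 454*(1/16 + 21) + 14 = 454*(337/16) + 14 = 76499/8 + 14 = 76611/8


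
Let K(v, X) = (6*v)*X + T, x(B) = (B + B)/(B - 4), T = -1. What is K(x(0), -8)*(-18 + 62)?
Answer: -44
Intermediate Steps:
x(B) = 2*B/(-4 + B) (x(B) = (2*B)/(-4 + B) = 2*B/(-4 + B))
K(v, X) = -1 + 6*X*v (K(v, X) = (6*v)*X - 1 = 6*X*v - 1 = -1 + 6*X*v)
K(x(0), -8)*(-18 + 62) = (-1 + 6*(-8)*(2*0/(-4 + 0)))*(-18 + 62) = (-1 + 6*(-8)*(2*0/(-4)))*44 = (-1 + 6*(-8)*(2*0*(-1/4)))*44 = (-1 + 6*(-8)*0)*44 = (-1 + 0)*44 = -1*44 = -44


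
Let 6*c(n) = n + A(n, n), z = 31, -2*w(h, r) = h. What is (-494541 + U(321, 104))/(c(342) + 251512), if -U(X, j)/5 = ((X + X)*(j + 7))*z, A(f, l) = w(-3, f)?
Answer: -46160604/1006277 ≈ -45.873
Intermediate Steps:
w(h, r) = -h/2
A(f, l) = 3/2 (A(f, l) = -1/2*(-3) = 3/2)
c(n) = 1/4 + n/6 (c(n) = (n + 3/2)/6 = (3/2 + n)/6 = 1/4 + n/6)
U(X, j) = -310*X*(7 + j) (U(X, j) = -5*(X + X)*(j + 7)*31 = -5*(2*X)*(7 + j)*31 = -5*2*X*(7 + j)*31 = -310*X*(7 + j))
(-494541 + U(321, 104))/(c(342) + 251512) = (-494541 - 310*321*(7 + 104))/((1/4 + (1/6)*342) + 251512) = (-494541 - 310*321*111)/((1/4 + 57) + 251512) = (-494541 - 11045610)/(229/4 + 251512) = -11540151/1006277/4 = -11540151*4/1006277 = -46160604/1006277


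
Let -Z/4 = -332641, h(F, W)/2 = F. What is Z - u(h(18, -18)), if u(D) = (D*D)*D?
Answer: 1283908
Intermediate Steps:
h(F, W) = 2*F
u(D) = D³ (u(D) = D²*D = D³)
Z = 1330564 (Z = -4*(-332641) = 1330564)
Z - u(h(18, -18)) = 1330564 - (2*18)³ = 1330564 - 1*36³ = 1330564 - 1*46656 = 1330564 - 46656 = 1283908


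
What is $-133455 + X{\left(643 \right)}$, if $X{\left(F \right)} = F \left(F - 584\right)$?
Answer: $-95518$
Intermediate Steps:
$X{\left(F \right)} = F \left(-584 + F\right)$
$-133455 + X{\left(643 \right)} = -133455 + 643 \left(-584 + 643\right) = -133455 + 643 \cdot 59 = -133455 + 37937 = -95518$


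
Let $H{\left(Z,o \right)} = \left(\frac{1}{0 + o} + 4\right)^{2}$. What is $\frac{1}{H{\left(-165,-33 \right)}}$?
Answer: $\frac{1089}{17161} \approx 0.063458$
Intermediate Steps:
$H{\left(Z,o \right)} = \left(4 + \frac{1}{o}\right)^{2}$ ($H{\left(Z,o \right)} = \left(\frac{1}{o} + 4\right)^{2} = \left(4 + \frac{1}{o}\right)^{2}$)
$\frac{1}{H{\left(-165,-33 \right)}} = \frac{1}{\frac{1}{1089} \left(1 + 4 \left(-33\right)\right)^{2}} = \frac{1}{\frac{1}{1089} \left(1 - 132\right)^{2}} = \frac{1}{\frac{1}{1089} \left(-131\right)^{2}} = \frac{1}{\frac{1}{1089} \cdot 17161} = \frac{1}{\frac{17161}{1089}} = \frac{1089}{17161}$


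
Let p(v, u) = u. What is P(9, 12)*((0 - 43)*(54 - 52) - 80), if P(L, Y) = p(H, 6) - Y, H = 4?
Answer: 996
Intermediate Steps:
P(L, Y) = 6 - Y
P(9, 12)*((0 - 43)*(54 - 52) - 80) = (6 - 1*12)*((0 - 43)*(54 - 52) - 80) = (6 - 12)*(-43*2 - 80) = -6*(-86 - 80) = -6*(-166) = 996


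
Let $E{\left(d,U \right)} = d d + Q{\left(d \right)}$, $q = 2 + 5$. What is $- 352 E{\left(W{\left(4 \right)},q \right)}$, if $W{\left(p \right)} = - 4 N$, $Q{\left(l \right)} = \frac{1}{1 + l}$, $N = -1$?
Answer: $- \frac{28512}{5} \approx -5702.4$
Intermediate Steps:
$q = 7$
$W{\left(p \right)} = 4$ ($W{\left(p \right)} = \left(-4\right) \left(-1\right) = 4$)
$E{\left(d,U \right)} = d^{2} + \frac{1}{1 + d}$ ($E{\left(d,U \right)} = d d + \frac{1}{1 + d} = d^{2} + \frac{1}{1 + d}$)
$- 352 E{\left(W{\left(4 \right)},q \right)} = - 352 \frac{1 + 4^{2} \left(1 + 4\right)}{1 + 4} = - 352 \frac{1 + 16 \cdot 5}{5} = - 352 \frac{1 + 80}{5} = - 352 \cdot \frac{1}{5} \cdot 81 = \left(-352\right) \frac{81}{5} = - \frac{28512}{5}$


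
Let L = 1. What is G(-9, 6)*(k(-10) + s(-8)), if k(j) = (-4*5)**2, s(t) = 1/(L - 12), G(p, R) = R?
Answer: 26394/11 ≈ 2399.5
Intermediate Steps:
s(t) = -1/11 (s(t) = 1/(1 - 12) = 1/(-11) = -1/11)
k(j) = 400 (k(j) = (-20)**2 = 400)
G(-9, 6)*(k(-10) + s(-8)) = 6*(400 - 1/11) = 6*(4399/11) = 26394/11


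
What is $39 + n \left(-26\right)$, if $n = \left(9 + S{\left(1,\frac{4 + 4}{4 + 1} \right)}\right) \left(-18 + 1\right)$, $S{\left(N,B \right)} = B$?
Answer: $\frac{23621}{5} \approx 4724.2$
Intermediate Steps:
$n = - \frac{901}{5}$ ($n = \left(9 + \frac{4 + 4}{4 + 1}\right) \left(-18 + 1\right) = \left(9 + \frac{8}{5}\right) \left(-17\right) = \frac{53}{5} \left(-17\right) = - \frac{901}{5} \approx -180.2$)
$39 + n \left(-26\right) = 39 - - \frac{23426}{5} = 39 + \frac{23426}{5} = \frac{23621}{5}$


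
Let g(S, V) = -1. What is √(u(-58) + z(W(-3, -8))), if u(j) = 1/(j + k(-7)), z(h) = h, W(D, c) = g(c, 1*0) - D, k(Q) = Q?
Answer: √8385/65 ≈ 1.4088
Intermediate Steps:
W(D, c) = -1 - D
u(j) = 1/(-7 + j) (u(j) = 1/(j - 7) = 1/(-7 + j))
√(u(-58) + z(W(-3, -8))) = √(1/(-7 - 58) + (-1 - 1*(-3))) = √(1/(-65) + (-1 + 3)) = √(-1/65 + 2) = √(129/65) = √8385/65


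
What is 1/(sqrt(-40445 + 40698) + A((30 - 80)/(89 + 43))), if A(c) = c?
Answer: 1650/1101443 + 4356*sqrt(253)/1101443 ≈ 0.064403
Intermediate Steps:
1/(sqrt(-40445 + 40698) + A((30 - 80)/(89 + 43))) = 1/(sqrt(-40445 + 40698) + (30 - 80)/(89 + 43)) = 1/(sqrt(253) - 50/132) = 1/(sqrt(253) - 50*1/132) = 1/(sqrt(253) - 25/66) = 1/(-25/66 + sqrt(253))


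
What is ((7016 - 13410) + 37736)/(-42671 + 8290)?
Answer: -31342/34381 ≈ -0.91161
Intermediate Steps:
((7016 - 13410) + 37736)/(-42671 + 8290) = (-6394 + 37736)/(-34381) = 31342*(-1/34381) = -31342/34381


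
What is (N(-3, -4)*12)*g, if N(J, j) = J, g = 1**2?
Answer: -36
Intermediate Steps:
g = 1
(N(-3, -4)*12)*g = -3*12*1 = -36*1 = -36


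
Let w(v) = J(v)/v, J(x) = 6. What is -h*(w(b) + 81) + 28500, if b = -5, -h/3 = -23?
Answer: 114969/5 ≈ 22994.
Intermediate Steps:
h = 69 (h = -3*(-23) = 69)
w(v) = 6/v
-h*(w(b) + 81) + 28500 = -69*(6/(-5) + 81) + 28500 = -69*(6*(-1/5) + 81) + 28500 = -69*(-6/5 + 81) + 28500 = -69*399/5 + 28500 = -1*27531/5 + 28500 = -27531/5 + 28500 = 114969/5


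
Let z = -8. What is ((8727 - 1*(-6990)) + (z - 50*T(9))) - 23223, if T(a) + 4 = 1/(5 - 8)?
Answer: -21892/3 ≈ -7297.3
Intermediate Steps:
T(a) = -13/3 (T(a) = -4 + 1/(5 - 8) = -4 + 1/(-3) = -4 - ⅓ = -13/3)
((8727 - 1*(-6990)) + (z - 50*T(9))) - 23223 = ((8727 - 1*(-6990)) + (-8 - 50*(-13/3))) - 23223 = ((8727 + 6990) + (-8 + 650/3)) - 23223 = (15717 + 626/3) - 23223 = 47777/3 - 23223 = -21892/3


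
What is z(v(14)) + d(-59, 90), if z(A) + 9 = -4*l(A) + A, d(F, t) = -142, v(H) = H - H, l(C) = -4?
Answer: -135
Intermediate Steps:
v(H) = 0
z(A) = 7 + A (z(A) = -9 + (-4*(-4) + A) = -9 + (16 + A) = 7 + A)
z(v(14)) + d(-59, 90) = (7 + 0) - 142 = 7 - 142 = -135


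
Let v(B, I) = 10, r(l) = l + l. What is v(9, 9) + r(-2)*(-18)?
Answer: 82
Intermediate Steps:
r(l) = 2*l
v(9, 9) + r(-2)*(-18) = 10 + (2*(-2))*(-18) = 10 - 4*(-18) = 10 + 72 = 82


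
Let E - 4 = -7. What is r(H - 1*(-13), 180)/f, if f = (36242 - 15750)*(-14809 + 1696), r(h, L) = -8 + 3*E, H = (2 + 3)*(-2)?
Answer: 17/268711596 ≈ 6.3265e-8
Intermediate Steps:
E = -3 (E = 4 - 7 = -3)
H = -10 (H = 5*(-2) = -10)
r(h, L) = -17 (r(h, L) = -8 + 3*(-3) = -8 - 9 = -17)
f = -268711596 (f = 20492*(-13113) = -268711596)
r(H - 1*(-13), 180)/f = -17/(-268711596) = -17*(-1/268711596) = 17/268711596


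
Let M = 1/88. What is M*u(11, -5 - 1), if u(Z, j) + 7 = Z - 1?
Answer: 3/88 ≈ 0.034091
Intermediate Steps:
u(Z, j) = -8 + Z (u(Z, j) = -7 + (Z - 1) = -7 + (-1 + Z) = -8 + Z)
M = 1/88 ≈ 0.011364
M*u(11, -5 - 1) = (-8 + 11)/88 = (1/88)*3 = 3/88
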